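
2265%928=409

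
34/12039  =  34/12039 = 0.00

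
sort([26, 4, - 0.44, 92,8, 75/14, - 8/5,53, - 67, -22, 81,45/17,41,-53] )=[ - 67, - 53, -22, - 8/5, - 0.44, 45/17, 4, 75/14, 8, 26, 41, 53, 81,92 ]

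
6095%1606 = 1277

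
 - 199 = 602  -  801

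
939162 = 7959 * 118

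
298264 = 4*74566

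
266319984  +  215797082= 482117066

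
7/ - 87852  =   - 7/87852 = - 0.00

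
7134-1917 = 5217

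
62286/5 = 62286/5=12457.20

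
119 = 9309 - 9190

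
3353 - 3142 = 211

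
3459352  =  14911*232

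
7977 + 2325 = 10302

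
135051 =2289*59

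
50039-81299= - 31260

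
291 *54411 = 15833601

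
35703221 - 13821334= 21881887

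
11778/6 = 1963 =1963.00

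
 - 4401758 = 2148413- 6550171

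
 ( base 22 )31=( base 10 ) 67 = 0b1000011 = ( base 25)2H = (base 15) 47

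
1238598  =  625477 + 613121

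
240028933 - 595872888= - 355843955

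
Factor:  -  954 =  - 2^1 * 3^2*53^1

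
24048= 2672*9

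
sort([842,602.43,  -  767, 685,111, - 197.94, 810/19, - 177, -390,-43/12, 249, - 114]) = [ - 767,  -  390, -197.94,-177, - 114, - 43/12, 810/19 , 111 , 249, 602.43, 685, 842]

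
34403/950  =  34403/950 =36.21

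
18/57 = 6/19 = 0.32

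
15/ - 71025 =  - 1  +  4734/4735 = - 0.00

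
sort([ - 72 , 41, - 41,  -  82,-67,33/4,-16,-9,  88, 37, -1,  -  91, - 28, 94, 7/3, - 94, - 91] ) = [ - 94, -91, - 91,-82,-72,-67, - 41, - 28, -16, - 9,  -  1,7/3 , 33/4,  37,41,88, 94]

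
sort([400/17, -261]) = [ -261,400/17]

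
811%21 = 13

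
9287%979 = 476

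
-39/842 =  - 1+803/842 = - 0.05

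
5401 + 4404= 9805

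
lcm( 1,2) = 2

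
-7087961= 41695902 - 48783863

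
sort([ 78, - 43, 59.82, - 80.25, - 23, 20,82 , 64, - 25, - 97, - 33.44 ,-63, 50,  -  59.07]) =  [ - 97, - 80.25, - 63, - 59.07,-43, - 33.44, - 25, - 23,20,50, 59.82, 64,78, 82]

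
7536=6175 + 1361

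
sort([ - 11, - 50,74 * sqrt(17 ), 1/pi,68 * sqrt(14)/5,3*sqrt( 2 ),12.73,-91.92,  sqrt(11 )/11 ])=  [ - 91.92,  -  50, - 11,sqrt (11 ) /11,1/pi,3*sqrt(2 ), 12.73, 68*sqrt(14 )/5, 74*sqrt ( 17 )] 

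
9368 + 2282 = 11650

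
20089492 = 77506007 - 57416515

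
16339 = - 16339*(-1 ) 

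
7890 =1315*6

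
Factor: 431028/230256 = 307/164 = 2^( - 2)*41^( - 1)*307^1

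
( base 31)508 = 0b1001011001101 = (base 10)4813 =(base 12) 2951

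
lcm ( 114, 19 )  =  114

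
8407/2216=3+1759/2216 = 3.79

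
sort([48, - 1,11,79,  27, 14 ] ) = [ - 1,11,14, 27, 48,79 ] 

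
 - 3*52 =-156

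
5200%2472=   256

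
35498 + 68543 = 104041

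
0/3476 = 0 =0.00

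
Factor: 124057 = 131^1*947^1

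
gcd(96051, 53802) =3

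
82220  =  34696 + 47524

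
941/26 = 36  +  5/26 = 36.19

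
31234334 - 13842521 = 17391813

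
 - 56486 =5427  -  61913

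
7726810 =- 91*( -84910 )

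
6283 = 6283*1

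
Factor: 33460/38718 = 70/81 = 2^1*3^( - 4) * 5^1  *  7^1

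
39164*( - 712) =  - 27884768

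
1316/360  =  3+59/90 = 3.66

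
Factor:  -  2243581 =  - 23^1 * 97547^1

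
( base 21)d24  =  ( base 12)3417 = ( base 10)5779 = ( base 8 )13223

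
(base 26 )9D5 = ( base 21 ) ec1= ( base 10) 6427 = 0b1100100011011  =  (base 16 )191B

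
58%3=1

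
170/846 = 85/423 = 0.20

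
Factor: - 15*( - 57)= 855  =  3^2*5^1 * 19^1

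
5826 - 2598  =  3228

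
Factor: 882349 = 13^2*23^1*227^1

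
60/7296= 5/608 = 0.01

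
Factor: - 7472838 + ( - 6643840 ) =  - 2^1*29^1*243391^1 = - 14116678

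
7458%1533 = 1326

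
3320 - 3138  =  182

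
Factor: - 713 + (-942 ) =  - 1655 = - 5^1*331^1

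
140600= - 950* (-148 )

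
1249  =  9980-8731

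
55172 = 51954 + 3218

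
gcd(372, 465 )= 93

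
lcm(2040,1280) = 65280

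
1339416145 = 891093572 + 448322573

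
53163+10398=63561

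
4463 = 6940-2477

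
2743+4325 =7068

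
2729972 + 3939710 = 6669682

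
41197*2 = 82394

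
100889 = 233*433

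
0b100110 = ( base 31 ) 17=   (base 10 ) 38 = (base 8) 46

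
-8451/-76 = 8451/76= 111.20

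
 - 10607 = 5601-16208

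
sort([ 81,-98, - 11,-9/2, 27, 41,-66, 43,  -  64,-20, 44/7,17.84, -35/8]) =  [-98, - 66,  -  64,-20,-11,-9/2, - 35/8, 44/7, 17.84,27,41, 43, 81]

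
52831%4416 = 4255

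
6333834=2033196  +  4300638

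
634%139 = 78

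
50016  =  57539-7523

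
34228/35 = 977+33/35 = 977.94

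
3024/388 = 7+77/97 = 7.79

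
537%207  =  123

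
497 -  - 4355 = 4852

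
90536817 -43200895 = 47335922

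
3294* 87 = 286578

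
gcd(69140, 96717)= 1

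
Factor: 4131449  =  7^1*590207^1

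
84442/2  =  42221 = 42221.00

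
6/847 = 6/847  =  0.01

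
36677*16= 586832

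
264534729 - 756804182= - 492269453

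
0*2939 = 0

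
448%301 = 147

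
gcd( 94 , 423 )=47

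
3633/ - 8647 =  - 3633/8647 = - 0.42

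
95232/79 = 95232/79 =1205.47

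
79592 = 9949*8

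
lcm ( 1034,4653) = 9306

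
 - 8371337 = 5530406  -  13901743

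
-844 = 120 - 964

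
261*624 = 162864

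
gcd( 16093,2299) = 2299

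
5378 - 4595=783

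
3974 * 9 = 35766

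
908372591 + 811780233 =1720152824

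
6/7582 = 3/3791=0.00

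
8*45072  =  360576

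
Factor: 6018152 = 2^3*7^1*107467^1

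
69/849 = 23/283 = 0.08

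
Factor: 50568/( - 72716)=-2^1*3^1*7^( - 1)*43^1*53^( - 1) = - 258/371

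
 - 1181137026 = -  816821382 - 364315644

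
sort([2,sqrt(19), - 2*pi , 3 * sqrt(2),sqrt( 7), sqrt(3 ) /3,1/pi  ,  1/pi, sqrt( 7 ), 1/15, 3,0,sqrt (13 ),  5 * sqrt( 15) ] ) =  [ - 2*pi, 0,1/15,1/pi,1/pi,  sqrt(3)/3, 2,sqrt (7 ),sqrt( 7),  3,sqrt( 13 ),3*sqrt(2 ), sqrt(19),5 * sqrt(15)] 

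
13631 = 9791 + 3840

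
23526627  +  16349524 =39876151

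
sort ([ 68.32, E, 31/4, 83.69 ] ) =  [E , 31/4,  68.32,83.69] 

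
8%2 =0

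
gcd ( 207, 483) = 69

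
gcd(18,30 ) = 6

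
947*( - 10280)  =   - 9735160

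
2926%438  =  298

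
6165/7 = 6165/7 = 880.71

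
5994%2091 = 1812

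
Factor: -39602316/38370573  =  -13200772/12790191= - 2^2 * 3^( - 1)*13^1*17^1*109^1*137^1 * 4263397^( - 1) 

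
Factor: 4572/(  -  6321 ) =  - 1524/2107 = -  2^2*3^1*7^ ( - 2 )*43^( - 1)*127^1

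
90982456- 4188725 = 86793731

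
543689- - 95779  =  639468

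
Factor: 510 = 2^1*3^1*5^1*17^1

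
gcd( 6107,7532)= 1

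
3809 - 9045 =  - 5236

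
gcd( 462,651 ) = 21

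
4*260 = 1040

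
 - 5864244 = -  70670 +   -  5793574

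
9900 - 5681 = 4219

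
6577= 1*6577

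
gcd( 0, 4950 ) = 4950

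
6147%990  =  207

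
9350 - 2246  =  7104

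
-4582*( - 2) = 9164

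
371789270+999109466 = 1370898736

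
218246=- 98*( -2227)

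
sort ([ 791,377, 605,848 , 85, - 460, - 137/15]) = [ - 460 ,-137/15, 85,377, 605, 791, 848 ] 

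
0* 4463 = 0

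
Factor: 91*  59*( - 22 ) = - 2^1*7^1*11^1*13^1*59^1 =- 118118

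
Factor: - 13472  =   - 2^5* 421^1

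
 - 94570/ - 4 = 47285/2  =  23642.50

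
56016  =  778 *72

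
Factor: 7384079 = 7384079^1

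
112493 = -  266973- - 379466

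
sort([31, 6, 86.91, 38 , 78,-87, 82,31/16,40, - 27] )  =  [ - 87, - 27 , 31/16 , 6, 31,38, 40, 78, 82, 86.91] 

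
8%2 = 0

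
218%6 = 2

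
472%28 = 24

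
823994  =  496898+327096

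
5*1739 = 8695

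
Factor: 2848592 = 2^4*178037^1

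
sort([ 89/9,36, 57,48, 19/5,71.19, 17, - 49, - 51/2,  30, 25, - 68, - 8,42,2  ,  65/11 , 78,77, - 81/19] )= [-68, -49,-51/2, - 8, - 81/19, 2,19/5 , 65/11,89/9,  17,25, 30,36  ,  42 , 48,57,  71.19, 77,78 ] 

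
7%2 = 1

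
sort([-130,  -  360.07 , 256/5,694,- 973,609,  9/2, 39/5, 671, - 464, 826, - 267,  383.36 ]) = [-973, - 464, - 360.07, - 267, - 130, 9/2, 39/5, 256/5, 383.36 , 609, 671, 694, 826]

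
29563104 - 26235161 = 3327943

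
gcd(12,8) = 4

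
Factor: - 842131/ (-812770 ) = 2^(  -  1)*5^(- 1)*7^(-1)*17^( -1)*29^1*71^1*409^1*683^( -1) 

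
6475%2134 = 73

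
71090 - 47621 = 23469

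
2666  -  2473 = 193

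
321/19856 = 321/19856  =  0.02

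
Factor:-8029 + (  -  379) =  - 8408 = -2^3*1051^1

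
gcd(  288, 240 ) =48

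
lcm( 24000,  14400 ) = 72000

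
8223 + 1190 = 9413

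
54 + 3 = 57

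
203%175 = 28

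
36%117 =36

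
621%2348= 621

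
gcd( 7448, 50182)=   2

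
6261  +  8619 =14880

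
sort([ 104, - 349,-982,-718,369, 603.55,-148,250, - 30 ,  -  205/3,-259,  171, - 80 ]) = [ - 982 , - 718,-349,  -  259, -148, - 80,-205/3  , - 30,  104, 171, 250,369, 603.55]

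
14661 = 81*181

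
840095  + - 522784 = 317311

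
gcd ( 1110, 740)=370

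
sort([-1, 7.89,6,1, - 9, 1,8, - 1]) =[ - 9, - 1 ,  -  1,1, 1,6,7.89 , 8 ]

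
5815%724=23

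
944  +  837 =1781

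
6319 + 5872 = 12191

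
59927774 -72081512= - 12153738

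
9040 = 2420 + 6620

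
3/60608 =3/60608 = 0.00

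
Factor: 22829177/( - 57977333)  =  -7^1*29^1*101^( - 1)* 112459^1*574033^ ( -1)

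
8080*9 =72720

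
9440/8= 1180= 1180.00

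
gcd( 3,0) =3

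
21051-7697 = 13354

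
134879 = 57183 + 77696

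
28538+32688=61226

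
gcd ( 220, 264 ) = 44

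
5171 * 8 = 41368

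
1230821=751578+479243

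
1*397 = 397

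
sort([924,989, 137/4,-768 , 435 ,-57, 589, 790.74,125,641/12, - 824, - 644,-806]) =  [ - 824,-806, - 768,-644, -57,137/4, 641/12,125,  435, 589 , 790.74,924,989]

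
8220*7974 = 65546280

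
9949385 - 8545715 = 1403670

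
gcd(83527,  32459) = 1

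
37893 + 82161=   120054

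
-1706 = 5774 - 7480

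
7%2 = 1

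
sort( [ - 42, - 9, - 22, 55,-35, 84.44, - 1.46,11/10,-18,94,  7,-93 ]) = [  -  93, - 42,-35, -22, - 18, - 9, -1.46,11/10, 7, 55,84.44,94 ]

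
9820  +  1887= 11707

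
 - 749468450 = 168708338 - 918176788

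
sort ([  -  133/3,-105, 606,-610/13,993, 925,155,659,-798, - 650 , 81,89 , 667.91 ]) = [  -  798, - 650,-105,-610/13 , - 133/3,  81,  89, 155, 606,659,667.91, 925,993 ] 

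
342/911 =342/911= 0.38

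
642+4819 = 5461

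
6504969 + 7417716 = 13922685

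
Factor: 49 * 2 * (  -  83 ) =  - 2^1*7^2*83^1 = - 8134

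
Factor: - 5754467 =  - 5754467^1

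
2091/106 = 19 + 77/106 =19.73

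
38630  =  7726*5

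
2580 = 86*30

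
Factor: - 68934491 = -67^1*1028873^1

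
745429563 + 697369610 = 1442799173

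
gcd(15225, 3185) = 35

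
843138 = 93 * 9066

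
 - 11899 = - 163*73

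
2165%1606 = 559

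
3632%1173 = 113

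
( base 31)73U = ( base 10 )6850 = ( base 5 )204400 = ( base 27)9aj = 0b1101011000010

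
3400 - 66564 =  - 63164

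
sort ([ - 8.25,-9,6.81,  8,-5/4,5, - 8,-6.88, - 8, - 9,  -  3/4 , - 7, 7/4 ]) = [-9,- 9,-8.25,-8, - 8, - 7, - 6.88, - 5/4,-3/4,7/4 , 5, 6.81,8]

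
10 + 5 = 15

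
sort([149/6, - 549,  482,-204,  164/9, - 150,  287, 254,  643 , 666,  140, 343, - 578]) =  [-578 , - 549, - 204, - 150,164/9 , 149/6,  140, 254, 287,343, 482,643, 666]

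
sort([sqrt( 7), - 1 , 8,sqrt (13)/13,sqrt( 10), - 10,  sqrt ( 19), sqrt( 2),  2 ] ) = [ - 10 , - 1, sqrt ( 13) /13,sqrt (2),2, sqrt( 7),sqrt(10 ), sqrt( 19),8] 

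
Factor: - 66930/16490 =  - 3^1*17^( - 1 )*23^1= - 69/17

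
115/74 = 115/74  =  1.55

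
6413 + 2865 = 9278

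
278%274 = 4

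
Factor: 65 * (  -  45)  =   - 3^2*5^2*13^1 = - 2925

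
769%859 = 769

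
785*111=87135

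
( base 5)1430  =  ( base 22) AK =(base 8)360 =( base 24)A0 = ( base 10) 240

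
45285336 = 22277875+23007461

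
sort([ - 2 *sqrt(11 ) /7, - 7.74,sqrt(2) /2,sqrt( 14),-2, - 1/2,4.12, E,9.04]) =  [ - 7.74,-2,-2*sqrt ( 11 )/7,-1/2 , sqrt(2 )/2, E,sqrt(14),4.12, 9.04]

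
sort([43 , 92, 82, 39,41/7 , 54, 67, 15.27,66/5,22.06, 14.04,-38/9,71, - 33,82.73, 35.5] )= [ - 33 , - 38/9,41/7, 66/5, 14.04, 15.27,22.06, 35.5,  39 , 43,54, 67,71, 82, 82.73,92]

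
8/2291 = 8/2291=0.00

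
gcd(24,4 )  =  4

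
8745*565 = 4940925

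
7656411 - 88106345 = -80449934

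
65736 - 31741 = 33995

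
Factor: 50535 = 3^2* 5^1*1123^1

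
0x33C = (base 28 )11G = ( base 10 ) 828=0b1100111100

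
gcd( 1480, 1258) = 74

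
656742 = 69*9518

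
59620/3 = 19873+1/3 = 19873.33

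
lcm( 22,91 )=2002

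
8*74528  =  596224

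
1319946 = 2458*537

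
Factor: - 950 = - 2^1*5^2*19^1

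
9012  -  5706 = 3306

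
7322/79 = 7322/79= 92.68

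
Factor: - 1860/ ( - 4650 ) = 2/5 = 2^1* 5^( - 1)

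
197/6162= 197/6162 = 0.03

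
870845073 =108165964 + 762679109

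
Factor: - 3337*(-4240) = 14148880= 2^4*5^1*47^1*53^1*71^1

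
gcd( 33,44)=11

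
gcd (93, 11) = 1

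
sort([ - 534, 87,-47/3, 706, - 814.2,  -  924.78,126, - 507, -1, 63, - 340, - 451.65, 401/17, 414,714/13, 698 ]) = [ - 924.78, - 814.2, - 534,  -  507,  -  451.65, - 340,-47/3, - 1,401/17,714/13,  63 , 87,126,414,698,  706]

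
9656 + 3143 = 12799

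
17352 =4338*4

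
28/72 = 7/18 = 0.39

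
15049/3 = 5016 + 1/3 = 5016.33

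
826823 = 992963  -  166140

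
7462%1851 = 58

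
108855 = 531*205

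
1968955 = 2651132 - 682177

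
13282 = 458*29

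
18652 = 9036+9616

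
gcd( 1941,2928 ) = 3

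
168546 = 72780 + 95766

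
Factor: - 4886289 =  - 3^2*542921^1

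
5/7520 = 1/1504 = 0.00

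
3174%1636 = 1538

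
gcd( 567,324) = 81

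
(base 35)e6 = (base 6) 2144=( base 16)1F0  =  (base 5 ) 3441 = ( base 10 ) 496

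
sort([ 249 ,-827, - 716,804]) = [ -827, - 716,249,804]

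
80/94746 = 40/47373 = 0.00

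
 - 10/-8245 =2/1649= 0.00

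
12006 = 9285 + 2721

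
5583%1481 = 1140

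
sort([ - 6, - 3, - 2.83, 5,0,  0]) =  [ - 6,  -  3,-2.83,0,0,5]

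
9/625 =9/625 = 0.01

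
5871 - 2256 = 3615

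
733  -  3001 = -2268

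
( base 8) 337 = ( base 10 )223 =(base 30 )7D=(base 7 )436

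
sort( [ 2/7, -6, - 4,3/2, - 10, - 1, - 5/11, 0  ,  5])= [ - 10, - 6,  -  4, - 1,-5/11, 0, 2/7, 3/2,  5 ] 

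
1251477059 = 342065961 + 909411098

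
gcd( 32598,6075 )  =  9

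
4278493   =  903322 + 3375171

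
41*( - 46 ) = -1886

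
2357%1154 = 49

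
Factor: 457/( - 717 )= - 3^ ( - 1 )*239^( - 1)*457^1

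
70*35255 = 2467850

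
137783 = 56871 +80912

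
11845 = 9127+2718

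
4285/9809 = 4285/9809   =  0.44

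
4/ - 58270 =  - 2/29135 = - 0.00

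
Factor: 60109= 7^1*31^1*277^1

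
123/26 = 123/26 = 4.73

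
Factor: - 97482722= - 2^1*67^1*727483^1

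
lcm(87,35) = 3045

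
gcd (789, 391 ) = 1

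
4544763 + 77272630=81817393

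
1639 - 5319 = - 3680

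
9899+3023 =12922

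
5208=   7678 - 2470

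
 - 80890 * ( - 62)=5015180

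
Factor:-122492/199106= -542/881 = - 2^1 * 271^1  *  881^( - 1 )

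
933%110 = 53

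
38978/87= 448 + 2/87 = 448.02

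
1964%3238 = 1964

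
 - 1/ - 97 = 1/97 = 0.01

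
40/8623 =40/8623 = 0.00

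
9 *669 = 6021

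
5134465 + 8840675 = 13975140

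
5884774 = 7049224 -1164450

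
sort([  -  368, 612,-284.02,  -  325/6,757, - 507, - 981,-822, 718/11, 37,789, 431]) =[ - 981,-822, - 507,  -  368, - 284.02, - 325/6, 37 , 718/11, 431, 612, 757, 789 ]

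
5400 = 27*200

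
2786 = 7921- 5135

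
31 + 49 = 80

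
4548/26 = 174 + 12/13 = 174.92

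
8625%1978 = 713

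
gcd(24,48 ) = 24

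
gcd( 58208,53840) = 16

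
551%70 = 61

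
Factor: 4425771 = 3^1 *7^1*73^1*2887^1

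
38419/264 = 145 + 139/264=145.53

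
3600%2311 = 1289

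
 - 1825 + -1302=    - 3127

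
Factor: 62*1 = 2^1*31^1 = 62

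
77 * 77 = 5929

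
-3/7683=-1/2561 = -  0.00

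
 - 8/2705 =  - 8/2705 =- 0.00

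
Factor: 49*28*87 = 2^2*3^1*7^3*29^1= 119364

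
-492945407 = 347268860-840214267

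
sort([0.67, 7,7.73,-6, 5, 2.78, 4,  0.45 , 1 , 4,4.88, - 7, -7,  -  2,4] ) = [ - 7, - 7, - 6, - 2, 0.45,  0.67,1,  2.78,4,4, 4,4.88,5,  7, 7.73 ]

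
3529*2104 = 7425016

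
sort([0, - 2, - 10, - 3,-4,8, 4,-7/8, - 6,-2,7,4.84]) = [  -  10,-6, - 4,-3,  -  2,-2,-7/8,0,4,4.84, 7, 8 ]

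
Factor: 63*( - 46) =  - 2^1*3^2*7^1 * 23^1= - 2898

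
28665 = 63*455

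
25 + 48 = 73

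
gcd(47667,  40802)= 1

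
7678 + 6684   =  14362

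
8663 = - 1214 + 9877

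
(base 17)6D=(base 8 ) 163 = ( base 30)3P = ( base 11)A5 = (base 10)115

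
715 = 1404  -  689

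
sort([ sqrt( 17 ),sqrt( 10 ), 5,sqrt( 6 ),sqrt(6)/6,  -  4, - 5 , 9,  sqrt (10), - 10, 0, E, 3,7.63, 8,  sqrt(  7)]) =[-10, - 5,  -  4, 0, sqrt( 6) /6,sqrt( 6),sqrt( 7), E, 3, sqrt( 10),sqrt(10), sqrt ( 17 ),  5, 7.63, 8,9 ] 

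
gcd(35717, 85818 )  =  1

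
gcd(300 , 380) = 20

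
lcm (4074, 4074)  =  4074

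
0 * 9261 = 0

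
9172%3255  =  2662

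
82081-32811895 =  - 32729814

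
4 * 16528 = 66112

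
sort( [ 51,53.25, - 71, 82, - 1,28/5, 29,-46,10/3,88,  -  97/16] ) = [ - 71, - 46, - 97/16, - 1, 10/3,28/5, 29,51, 53.25, 82,88]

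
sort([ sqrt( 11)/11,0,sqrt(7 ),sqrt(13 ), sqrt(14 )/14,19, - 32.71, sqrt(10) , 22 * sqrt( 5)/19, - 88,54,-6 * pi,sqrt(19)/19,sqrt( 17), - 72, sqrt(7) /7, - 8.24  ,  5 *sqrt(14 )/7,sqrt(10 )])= [ - 88, - 72, - 32.71, - 6*pi , - 8.24,0, sqrt( 19)/19,sqrt(14 ) /14,sqrt(11)/11,sqrt(7) /7,22 * sqrt(5 ) /19,sqrt(7),5 * sqrt( 14 )/7,sqrt ( 10 ),sqrt( 10),sqrt(13), sqrt(17 ),19  ,  54 ] 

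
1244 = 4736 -3492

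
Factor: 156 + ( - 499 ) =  - 7^3=- 343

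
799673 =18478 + 781195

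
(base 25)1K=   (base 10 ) 45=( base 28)1h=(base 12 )39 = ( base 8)55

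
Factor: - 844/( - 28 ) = 7^( - 1)* 211^1 = 211/7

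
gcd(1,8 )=1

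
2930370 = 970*3021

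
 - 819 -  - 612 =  - 207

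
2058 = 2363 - 305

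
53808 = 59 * 912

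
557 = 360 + 197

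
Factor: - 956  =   - 2^2*239^1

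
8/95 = 8/95=0.08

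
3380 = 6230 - 2850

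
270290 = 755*358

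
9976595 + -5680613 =4295982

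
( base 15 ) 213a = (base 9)10571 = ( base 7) 26332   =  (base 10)7030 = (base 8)15566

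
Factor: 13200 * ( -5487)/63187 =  -2^4*3^2 * 5^2*  11^1 * 31^1*59^1*179^( - 1)*353^( -1 )=- 72428400/63187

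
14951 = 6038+8913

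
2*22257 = 44514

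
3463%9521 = 3463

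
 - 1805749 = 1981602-3787351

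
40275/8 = 40275/8 = 5034.38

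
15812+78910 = 94722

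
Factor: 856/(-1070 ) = -4/5=-2^2*5^( - 1)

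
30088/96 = 313+5/12=313.42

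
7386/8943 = 2462/2981 = 0.83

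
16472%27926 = 16472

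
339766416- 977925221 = - 638158805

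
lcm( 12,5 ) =60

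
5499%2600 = 299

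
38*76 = 2888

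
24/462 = 4/77=0.05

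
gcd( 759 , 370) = 1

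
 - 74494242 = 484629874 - 559124116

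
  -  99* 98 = -9702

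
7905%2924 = 2057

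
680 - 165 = 515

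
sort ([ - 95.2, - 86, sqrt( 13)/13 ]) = [-95.2, - 86,sqrt (13)/13 ]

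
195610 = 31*6310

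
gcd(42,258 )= 6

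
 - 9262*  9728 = - 90100736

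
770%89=58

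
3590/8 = 1795/4 = 448.75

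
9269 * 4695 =43517955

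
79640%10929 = 3137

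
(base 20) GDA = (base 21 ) f2d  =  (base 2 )1101000001110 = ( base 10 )6670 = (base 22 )dh4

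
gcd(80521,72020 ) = 1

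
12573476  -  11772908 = 800568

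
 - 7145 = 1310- 8455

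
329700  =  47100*7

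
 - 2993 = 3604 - 6597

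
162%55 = 52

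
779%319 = 141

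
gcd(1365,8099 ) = 91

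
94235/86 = 94235/86 =1095.76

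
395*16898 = 6674710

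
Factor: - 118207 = -43^1*2749^1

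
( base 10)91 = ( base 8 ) 133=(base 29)34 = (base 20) 4b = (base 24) 3J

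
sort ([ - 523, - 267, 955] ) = [ - 523,-267,955] 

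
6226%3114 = 3112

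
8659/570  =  15 + 109/570 = 15.19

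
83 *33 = 2739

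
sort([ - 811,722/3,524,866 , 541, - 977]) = [ - 977 , - 811,722/3,524, 541, 866]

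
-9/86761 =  - 1 +86752/86761 = - 0.00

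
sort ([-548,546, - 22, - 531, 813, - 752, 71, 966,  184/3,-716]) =[ - 752, - 716, - 548,- 531,-22,184/3, 71,546,813,966]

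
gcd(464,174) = 58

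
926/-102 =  -10+47/51 = -9.08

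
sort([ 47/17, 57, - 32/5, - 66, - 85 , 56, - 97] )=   [ - 97, - 85, - 66, - 32/5,47/17,56,57]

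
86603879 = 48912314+37691565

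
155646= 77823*2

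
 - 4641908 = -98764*47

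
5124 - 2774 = 2350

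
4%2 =0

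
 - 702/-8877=234/2959 =0.08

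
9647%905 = 597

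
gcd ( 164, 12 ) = 4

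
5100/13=5100/13 = 392.31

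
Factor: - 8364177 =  - 3^2*547^1*1699^1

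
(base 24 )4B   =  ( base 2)1101011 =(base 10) 107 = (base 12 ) 8b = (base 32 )3B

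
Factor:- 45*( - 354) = 15930  =  2^1*3^3*5^1  *59^1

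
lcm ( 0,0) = 0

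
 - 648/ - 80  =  81/10 = 8.10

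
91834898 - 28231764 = 63603134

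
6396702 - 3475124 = 2921578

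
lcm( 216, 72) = 216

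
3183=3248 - 65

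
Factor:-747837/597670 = - 2^ ( - 1 ) * 3^2*5^(- 1)*59^ ( - 1)*1013^( - 1 )*83093^1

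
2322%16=2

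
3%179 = 3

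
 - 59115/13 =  - 4548 + 9/13 = -4547.31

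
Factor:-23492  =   - 2^2 * 7^1*839^1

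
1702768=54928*31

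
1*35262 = 35262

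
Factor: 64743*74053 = 3^1*7^2 * 71^1* 149^1*3083^1 = 4794413379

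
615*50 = 30750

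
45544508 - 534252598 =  - 488708090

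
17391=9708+7683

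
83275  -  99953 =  - 16678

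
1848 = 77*24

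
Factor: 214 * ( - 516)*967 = - 2^3*3^1*43^1*107^1*967^1= - 106780008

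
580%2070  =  580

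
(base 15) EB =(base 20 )b1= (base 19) bc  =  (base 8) 335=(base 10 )221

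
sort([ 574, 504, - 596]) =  [ - 596,  504,574 ]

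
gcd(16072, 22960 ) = 2296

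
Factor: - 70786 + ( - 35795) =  - 106581 = -3^1*35527^1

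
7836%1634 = 1300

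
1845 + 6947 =8792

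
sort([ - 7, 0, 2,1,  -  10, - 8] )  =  [ - 10,-8, - 7,0,1,2] 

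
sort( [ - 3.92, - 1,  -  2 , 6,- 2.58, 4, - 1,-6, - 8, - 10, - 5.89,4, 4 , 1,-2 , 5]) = [-10, - 8,-6,-5.89, - 3.92,-2.58 , - 2 ,  -  2 ,  -  1,-1,1,4,4, 4 , 5,6]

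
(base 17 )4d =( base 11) 74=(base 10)81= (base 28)2p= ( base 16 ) 51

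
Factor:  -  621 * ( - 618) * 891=2^1*3^8 * 11^1*23^1 * 103^1 = 341946198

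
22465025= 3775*5951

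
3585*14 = 50190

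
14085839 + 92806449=106892288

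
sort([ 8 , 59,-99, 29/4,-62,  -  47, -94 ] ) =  [-99,-94,  -  62,-47,29/4,8, 59]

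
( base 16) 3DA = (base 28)176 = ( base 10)986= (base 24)1h2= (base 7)2606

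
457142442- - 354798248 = 811940690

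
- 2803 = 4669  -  7472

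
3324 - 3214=110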